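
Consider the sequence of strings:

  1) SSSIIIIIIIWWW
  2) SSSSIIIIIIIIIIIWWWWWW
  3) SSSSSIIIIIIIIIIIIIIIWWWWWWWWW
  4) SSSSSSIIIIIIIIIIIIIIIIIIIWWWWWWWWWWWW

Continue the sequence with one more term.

SSSSSSSIIIIIIIIIIIIIIIIIIIIIIIWWWWWWWWWWWWWWW

Each string has the form S^{n+2} I^{4n+3} W^{3n} (n = 1, 2, …).
At n = 5 the blocks have lengths 7, 23, 15.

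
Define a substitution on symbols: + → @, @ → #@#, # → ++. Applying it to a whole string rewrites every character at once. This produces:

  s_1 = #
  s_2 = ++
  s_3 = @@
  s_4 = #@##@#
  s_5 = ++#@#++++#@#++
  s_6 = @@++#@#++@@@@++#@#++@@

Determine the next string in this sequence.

φ(@@++#@#++@@@@++#@#++@@) expands symbol-by-symbol to #@# #@# @ @ ++ #@# ++ @ @ #@# #@# #@# #@# @ @ ++ #@# ++ @ @ #@# #@#; joining the 22 pieces gives the next term.

#@##@#@@++#@#++@@#@##@##@##@#@@++#@#++@@#@##@#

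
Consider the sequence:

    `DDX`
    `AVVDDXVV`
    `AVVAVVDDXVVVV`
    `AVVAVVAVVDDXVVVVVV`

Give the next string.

AVVAVVAVVAVVDDXVVVVVVVV

Each term wraps the previous one in AVV on the left and VV on the right.
One more step from AVVAVVAVVDDXVVVVVV gives the answer.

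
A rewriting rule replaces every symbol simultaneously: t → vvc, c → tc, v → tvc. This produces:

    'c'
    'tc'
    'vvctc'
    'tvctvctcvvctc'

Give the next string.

Rewriting the 13 symbols of tvctvctcvvctc one by one yields vvc tvc tc vvc tvc tc vvc tc tvc tvc tc vvc tc; concatenated:

vvctvctcvvctvctcvvctctvctvctcvvctc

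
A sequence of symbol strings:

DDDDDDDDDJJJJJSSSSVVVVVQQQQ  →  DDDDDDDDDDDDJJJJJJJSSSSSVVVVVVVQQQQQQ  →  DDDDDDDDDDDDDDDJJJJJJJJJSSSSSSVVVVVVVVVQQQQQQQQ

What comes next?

The n-th term is 3n+3 D's then 2n+1 J's then n+2 S's then 2n+1 V's then 2n Q's, where the shown terms are n = 2, 3, 4.
Setting n = 5 gives 18, 11, 7, 11, 10 characters in each block.

DDDDDDDDDDDDDDDDDDJJJJJJJJJJJSSSSSSSVVVVVVVVVVVQQQQQQQQQQ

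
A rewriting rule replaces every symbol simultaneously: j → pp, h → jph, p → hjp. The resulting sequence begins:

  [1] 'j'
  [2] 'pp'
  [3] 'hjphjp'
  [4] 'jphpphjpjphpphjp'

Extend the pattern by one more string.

φ(jphpphjpjphpphjp) expands symbol-by-symbol to pp hjp jph hjp hjp jph pp hjp pp hjp jph hjp hjp jph pp hjp; joining the 16 pieces gives the next term.

pphjpjphhjphjpjphpphjppphjpjphhjphjpjphpphjp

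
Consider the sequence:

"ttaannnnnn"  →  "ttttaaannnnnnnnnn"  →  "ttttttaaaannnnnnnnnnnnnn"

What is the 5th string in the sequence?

ttttttttttaaaaaannnnnnnnnnnnnnnnnnnnnn

The n-th term is 2n t's then n+1 a's then 4n+2 n's (n = 1, 2, …).
Setting n = 5 gives 10, 6, 22 characters in each block.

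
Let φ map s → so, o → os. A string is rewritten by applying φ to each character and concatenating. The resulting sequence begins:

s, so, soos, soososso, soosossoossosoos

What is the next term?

soosossoossosoosossosoossoososso

Applying the rule to each of the 16 symbols of soosossoossosoos gives the pieces so os os so os so so os os so so os so os os so, which concatenate to the answer.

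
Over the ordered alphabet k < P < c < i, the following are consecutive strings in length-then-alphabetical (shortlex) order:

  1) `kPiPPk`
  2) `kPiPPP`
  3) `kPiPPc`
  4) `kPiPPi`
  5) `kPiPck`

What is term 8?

Continuing the enumeration 3 steps past kPiPck: kPiPck → kPiPcP → kPiPcc → (answer).

kPiPci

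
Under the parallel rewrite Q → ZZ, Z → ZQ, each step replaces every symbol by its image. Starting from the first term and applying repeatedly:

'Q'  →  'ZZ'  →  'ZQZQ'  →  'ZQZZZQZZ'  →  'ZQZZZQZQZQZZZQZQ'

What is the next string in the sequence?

ZQZZZQZQZQZZZQZZZQZZZQZQZQZZZQZZ

Replace each of the 16 characters of ZQZZZQZQZQZZZQZQ in place — ZQ ZZ ZQ ZQ ZQ ZZ ZQ ZZ ZQ ZZ ZQ ZQ ZQ ZZ ZQ ZZ — and concatenate.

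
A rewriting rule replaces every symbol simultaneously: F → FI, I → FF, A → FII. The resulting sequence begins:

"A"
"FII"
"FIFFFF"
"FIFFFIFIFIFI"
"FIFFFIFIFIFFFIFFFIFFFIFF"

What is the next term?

FIFFFIFIFIFFFIFFFIFFFIFIFIFFFIFIFIFFFIFIFIFFFIFI

φ(FIFFFIFIFIFFFIFFFIFFFIFF) expands symbol-by-symbol to FI FF FI FI FI FF FI FF FI FF FI FI FI FF FI FI FI FF FI FI FI FF FI FI; joining the 24 pieces gives the next term.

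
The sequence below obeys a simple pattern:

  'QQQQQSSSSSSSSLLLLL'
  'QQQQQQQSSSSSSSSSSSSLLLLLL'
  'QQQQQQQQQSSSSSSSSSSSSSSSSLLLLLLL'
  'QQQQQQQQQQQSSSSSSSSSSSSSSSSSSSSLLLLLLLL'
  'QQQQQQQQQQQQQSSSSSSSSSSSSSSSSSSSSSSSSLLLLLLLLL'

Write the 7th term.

QQQQQQQQQQQQQQQQQSSSSSSSSSSSSSSSSSSSSSSSSSSSSSSSSLLLLLLLLLLL

Term n consists of 2n+1 Q's, followed by 4n S's, followed by n+3 L's, where the shown terms are n = 2, 3, 4, 5, 6.
For term 7, n = 8, so the run lengths are 17, 32, 11.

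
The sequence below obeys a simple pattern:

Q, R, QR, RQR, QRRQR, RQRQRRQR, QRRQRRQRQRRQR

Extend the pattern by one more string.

Each term (from the third on) is the two preceding terms concatenated in order: term 3 = Q·R = QR.
The next term joins RQRQRRQR and QRRQRRQRQRRQR.

RQRQRRQRQRRQRRQRQRRQR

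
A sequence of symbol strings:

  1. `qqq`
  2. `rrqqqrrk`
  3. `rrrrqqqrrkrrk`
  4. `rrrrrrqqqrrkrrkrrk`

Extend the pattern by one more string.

s(k+1) = rr·s(k)·rrk, so each term gains rr as a prefix and rrk as a suffix.
Applying this once more to rrrrrrqqqrrkrrkrrk:

rrrrrrrrqqqrrkrrkrrkrrk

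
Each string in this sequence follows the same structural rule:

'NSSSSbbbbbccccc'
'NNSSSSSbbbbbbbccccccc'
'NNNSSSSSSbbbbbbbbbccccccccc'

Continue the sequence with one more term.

NNNNSSSSSSSbbbbbbbbbbbccccccccccc

The n-th term is n-1 N's then n+2 S's then 2n+1 b's then 2n+1 c's, where the shown terms are n = 2, 3, 4.
At n = 5 the blocks have lengths 4, 7, 11, 11.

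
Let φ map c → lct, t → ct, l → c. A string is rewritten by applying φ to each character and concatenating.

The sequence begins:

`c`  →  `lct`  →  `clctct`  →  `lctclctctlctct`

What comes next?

clctctlctclctctlctctclctctlctct

Applying the rule to each of the 14 symbols of lctclctctlctct gives the pieces c lct ct lct c lct ct lct ct c lct ct lct ct, which concatenate to the answer.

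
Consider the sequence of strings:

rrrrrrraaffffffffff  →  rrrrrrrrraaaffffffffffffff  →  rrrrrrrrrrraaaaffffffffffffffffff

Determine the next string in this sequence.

Term n consists of 2n+1 r's, followed by n-1 a's, followed by 4n-2 f's, where the shown terms are n = 3, 4, 5.
For the next term, n = 6, so the run lengths are 13, 5, 22.

rrrrrrrrrrrrraaaaaffffffffffffffffffffff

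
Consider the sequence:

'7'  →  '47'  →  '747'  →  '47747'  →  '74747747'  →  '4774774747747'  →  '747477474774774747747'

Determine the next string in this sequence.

From term 3 onward, concatenate the second-to-last term with the last: 7·47 = 747, 47·747 = 47747, …
Continuing: 4774774747747 · 747477474774774747747 gives term 8.

4774774747747747477474774774747747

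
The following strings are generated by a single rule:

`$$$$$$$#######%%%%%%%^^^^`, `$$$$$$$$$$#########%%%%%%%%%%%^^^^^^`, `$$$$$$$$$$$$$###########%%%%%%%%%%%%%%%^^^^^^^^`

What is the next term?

$$$$$$$$$$$$$$$$#############%%%%%%%%%%%%%%%%%%%^^^^^^^^^^

Reading off run lengths: $ runs 7, 10, 13; # runs 7, 9, 11; % runs 7, 11, 15; ^ runs 4, 6, 8 — each is linear in n, where the shown terms are n = 2, 3, 4.
For the next term, n = 5, so the run lengths are 16, 13, 19, 10.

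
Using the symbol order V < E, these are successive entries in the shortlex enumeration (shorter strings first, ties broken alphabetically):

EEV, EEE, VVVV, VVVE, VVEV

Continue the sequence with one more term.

VVEE

The successor of VVEV increments the rightmost position that isn't already E and resets every position after it to V.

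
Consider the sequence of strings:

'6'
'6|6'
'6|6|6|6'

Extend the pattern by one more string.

Each string is two copies of the previous one joined by '|'.
Doubling 6|6|6|6 with '|' between the halves:

6|6|6|6|6|6|6|6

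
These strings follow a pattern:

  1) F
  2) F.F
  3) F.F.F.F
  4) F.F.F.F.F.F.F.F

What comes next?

F.F.F.F.F.F.F.F.F.F.F.F.F.F.F.F

Every step duplicates the string with '.' between the halves.
One more doubling of F.F.F.F.F.F.F.F gives the answer.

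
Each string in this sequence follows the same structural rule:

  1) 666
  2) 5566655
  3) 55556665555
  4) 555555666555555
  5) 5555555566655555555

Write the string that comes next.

Each term wraps the previous one in 55 on the left and 55 on the right.
Applying this once more to 5555555566655555555:

55555555556665555555555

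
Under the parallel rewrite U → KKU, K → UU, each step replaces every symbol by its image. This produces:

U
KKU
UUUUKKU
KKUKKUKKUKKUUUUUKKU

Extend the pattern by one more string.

Applying the rule to each of the 19 symbols of KKUKKUKKUKKUUUUUKKU gives the pieces UU UU KKU UU UU KKU UU UU KKU UU UU KKU KKU KKU KKU KKU UU UU KKU, which concatenate to the answer.

UUUUKKUUUUUKKUUUUUKKUUUUUKKUKKUKKUKKUKKUUUUUKKU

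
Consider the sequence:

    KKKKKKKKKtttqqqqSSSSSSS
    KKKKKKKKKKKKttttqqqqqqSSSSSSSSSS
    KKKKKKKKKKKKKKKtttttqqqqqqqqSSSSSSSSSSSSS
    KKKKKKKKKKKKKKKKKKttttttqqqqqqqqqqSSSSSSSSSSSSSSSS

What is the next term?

KKKKKKKKKKKKKKKKKKKKKtttttttqqqqqqqqqqqqSSSSSSSSSSSSSSSSSSS

The n-th term is 3n+3 K's then n+1 t's then 2n q's then 3n+1 S's, where the shown terms are n = 2, 3, 4, 5.
At n = 6 the blocks have lengths 21, 7, 12, 19.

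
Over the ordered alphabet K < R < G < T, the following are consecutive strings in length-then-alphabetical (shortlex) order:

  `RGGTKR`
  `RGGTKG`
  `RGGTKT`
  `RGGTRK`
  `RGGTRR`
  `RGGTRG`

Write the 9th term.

Advancing 3 positions from RGGTRG through RGGTRG → RGGTRT → RGGTGK reaches term 9.

RGGTGR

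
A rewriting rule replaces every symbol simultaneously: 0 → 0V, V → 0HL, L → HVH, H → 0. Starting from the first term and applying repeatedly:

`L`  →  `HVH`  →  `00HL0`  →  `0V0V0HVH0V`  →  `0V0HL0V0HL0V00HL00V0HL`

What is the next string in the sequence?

Rewriting the 22 symbols of 0V0HL0V0HL0V00HL00V0HL one by one yields 0V 0HL 0V 0 HVH 0V 0HL 0V 0 HVH 0V 0HL 0V 0V 0 HVH 0V 0V 0HL 0V 0 HVH; concatenated:

0V0HL0V0HVH0V0HL0V0HVH0V0HL0V0V0HVH0V0V0HL0V0HVH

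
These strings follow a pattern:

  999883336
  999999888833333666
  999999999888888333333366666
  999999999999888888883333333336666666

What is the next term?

Reading off run lengths: 9 runs 3, 6, 9, 12; 8 runs 2, 4, 6, 8; 3 runs 3, 5, 7, 9; 6 runs 1, 3, 5, 7 — each is linear in n (n = 1, 2, …).
At n = 5 the blocks have lengths 15, 10, 11, 9.

999999999999999888888888833333333333666666666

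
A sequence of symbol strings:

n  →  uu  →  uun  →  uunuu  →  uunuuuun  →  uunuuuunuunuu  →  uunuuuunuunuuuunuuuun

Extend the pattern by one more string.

From term 3 onward, concatenate the last term with the second-to-last: uu·n = uun, uun·uu = uunuu, …
The next term joins uunuuuunuunuuuunuuuun and uunuuuunuunuu.

uunuuuunuunuuuunuuuunuunuuuunuunuu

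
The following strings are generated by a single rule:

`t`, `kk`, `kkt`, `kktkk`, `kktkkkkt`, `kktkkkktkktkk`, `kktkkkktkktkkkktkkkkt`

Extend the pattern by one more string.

This is a Fibonacci-style word recurrence s(k) = s(k−1)·s(k−2): e.g. kk·t = kkt.
So term 8 is kktkkkktkktkkkktkkkkt·kktkkkktkktkk.

kktkkkktkktkkkktkkkktkktkkkktkktkk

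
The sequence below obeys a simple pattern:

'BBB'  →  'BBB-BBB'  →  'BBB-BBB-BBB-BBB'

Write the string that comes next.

BBB-BBB-BBB-BBB-BBB-BBB-BBB-BBB

Each string is two copies of the previous one joined by '-'.
One more doubling of BBB-BBB-BBB-BBB gives the answer.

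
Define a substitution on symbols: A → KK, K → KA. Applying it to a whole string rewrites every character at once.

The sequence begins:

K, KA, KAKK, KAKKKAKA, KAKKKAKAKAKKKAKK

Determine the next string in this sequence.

Replace each of the 16 characters of KAKKKAKAKAKKKAKK in place — KA KK KA KA KA KK KA KK KA KK KA KA KA KK KA KA — and concatenate.

KAKKKAKAKAKKKAKKKAKKKAKAKAKKKAKA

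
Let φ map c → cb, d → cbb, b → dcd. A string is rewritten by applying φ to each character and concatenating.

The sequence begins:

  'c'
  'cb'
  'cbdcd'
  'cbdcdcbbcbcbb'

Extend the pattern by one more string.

Rewriting the 13 symbols of cbdcdcbbcbcbb one by one yields cb dcd cbb cb cbb cb dcd dcd cb dcd cb dcd dcd; concatenated:

cbdcdcbbcbcbbcbdcddcdcbdcdcbdcddcd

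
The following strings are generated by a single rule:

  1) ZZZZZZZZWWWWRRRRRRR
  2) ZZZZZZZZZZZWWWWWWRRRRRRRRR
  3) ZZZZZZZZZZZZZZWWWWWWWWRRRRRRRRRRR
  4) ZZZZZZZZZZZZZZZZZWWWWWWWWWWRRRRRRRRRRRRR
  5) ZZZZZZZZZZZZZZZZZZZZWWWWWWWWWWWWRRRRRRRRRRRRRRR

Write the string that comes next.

ZZZZZZZZZZZZZZZZZZZZZZZWWWWWWWWWWWWWWRRRRRRRRRRRRRRRRR

The n-th term is 3n-1 Z's then 2n-2 W's then 2n+1 R's, where the shown terms are n = 3, 4, 5, 6, 7.
Setting n = 8 gives 23, 14, 17 characters in each block.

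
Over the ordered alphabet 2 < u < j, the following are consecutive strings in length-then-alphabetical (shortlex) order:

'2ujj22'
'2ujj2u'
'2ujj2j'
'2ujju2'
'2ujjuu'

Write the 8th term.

2ujjju

Continuing the enumeration 3 steps past 2ujjuu: 2ujjuu → 2ujjuj → 2ujjj2 → (answer).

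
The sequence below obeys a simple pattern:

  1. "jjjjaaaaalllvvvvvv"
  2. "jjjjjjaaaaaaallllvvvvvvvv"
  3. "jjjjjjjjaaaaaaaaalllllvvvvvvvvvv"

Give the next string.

Term n consists of 2n j's, followed by 2n+1 a's, followed by n+1 l's, followed by 2n+2 v's, where the shown terms are n = 2, 3, 4.
At n = 5 the blocks have lengths 10, 11, 6, 12.

jjjjjjjjjjaaaaaaaaaaallllllvvvvvvvvvvvv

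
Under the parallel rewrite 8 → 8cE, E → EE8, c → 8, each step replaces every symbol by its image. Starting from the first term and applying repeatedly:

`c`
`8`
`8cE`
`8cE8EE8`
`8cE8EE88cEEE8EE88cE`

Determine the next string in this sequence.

8cE8EE88cEEE8EE88cE8cE8EE8EE8EE88cEEE8EE88cE8cE8EE8

Applying the rule to each of the 19 symbols of 8cE8EE88cEEE8EE88cE gives the pieces 8cE 8 EE8 8cE EE8 EE8 8cE 8cE 8 EE8 EE8 EE8 8cE EE8 EE8 8cE 8cE 8 EE8, which concatenate to the answer.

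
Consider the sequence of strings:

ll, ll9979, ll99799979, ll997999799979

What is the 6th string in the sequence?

Each term is the previous one with 9979 appended.
From ll997999799979, 2 further steps: ll997999799979 → ll9979997999799979 → (answer).

ll99799979997999799979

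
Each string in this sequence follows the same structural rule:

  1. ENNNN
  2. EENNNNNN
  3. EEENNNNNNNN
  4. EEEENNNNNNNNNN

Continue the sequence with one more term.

Reading off run lengths: E runs 1, 2, 3, 4; N runs 4, 6, 8, 10 — each is linear in n, where the shown terms are n = 2, 3, 4, 5.
For the next term, n = 6, so the run lengths are 5, 12.

EEEEENNNNNNNNNNNN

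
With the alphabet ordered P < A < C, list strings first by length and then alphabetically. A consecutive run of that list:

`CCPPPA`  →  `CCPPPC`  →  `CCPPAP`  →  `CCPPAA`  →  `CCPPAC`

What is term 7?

CCPPCA

Continuing the enumeration 2 steps past CCPPAC: CCPPAC → CCPPCP → (answer).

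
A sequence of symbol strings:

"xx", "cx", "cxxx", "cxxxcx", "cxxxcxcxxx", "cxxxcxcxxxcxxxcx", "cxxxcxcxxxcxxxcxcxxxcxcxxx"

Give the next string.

cxxxcxcxxxcxxxcxcxxxcxcxxxcxxxcxcxxxcxxxcx

From term 3 onward, concatenate the last term with the second-to-last: cx·xx = cxxx, cxxx·cx = cxxxcx, …
The next term joins cxxxcxcxxxcxxxcxcxxxcxcxxx and cxxxcxcxxxcxxxcx.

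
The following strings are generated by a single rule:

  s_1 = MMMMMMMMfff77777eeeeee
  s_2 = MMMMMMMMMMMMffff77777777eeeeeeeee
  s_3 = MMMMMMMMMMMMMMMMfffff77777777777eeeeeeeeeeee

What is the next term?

The n-th term is 4n M's then n+1 f's then 3n-1 7's then 3n e's, where the shown terms are n = 2, 3, 4.
At n = 5 the blocks have lengths 20, 6, 14, 15.

MMMMMMMMMMMMMMMMMMMMffffff77777777777777eeeeeeeeeeeeeee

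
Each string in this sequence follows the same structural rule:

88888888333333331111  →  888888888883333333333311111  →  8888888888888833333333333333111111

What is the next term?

88888888888888888333333333333333331111111

Reading off run lengths: 8 runs 8, 11, 14; 3 runs 8, 11, 14; 1 runs 4, 5, 6 — each is linear in n, where the shown terms are n = 2, 3, 4.
For the next term, n = 5, so the run lengths are 17, 17, 7.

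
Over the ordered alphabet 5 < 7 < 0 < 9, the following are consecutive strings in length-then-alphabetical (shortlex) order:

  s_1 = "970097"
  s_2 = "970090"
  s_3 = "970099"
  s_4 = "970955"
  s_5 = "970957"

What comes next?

970950

Find the rightmost character of 970957 below 9, bump it to the next letter, and reset everything to its right to 5.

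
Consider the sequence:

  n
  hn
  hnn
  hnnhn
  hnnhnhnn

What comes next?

hnnhnhnnhnnhn

Each term (from the third on) is the previous term followed by the one before it: term 3 = hn·n = hnn.
Continuing: hnnhnhnn · hnnhn gives term 6.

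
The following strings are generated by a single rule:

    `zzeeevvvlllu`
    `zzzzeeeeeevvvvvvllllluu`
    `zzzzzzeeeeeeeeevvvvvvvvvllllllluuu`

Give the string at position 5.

Reading off run lengths: z runs 2, 4, 6; e runs 3, 6, 9; v runs 3, 6, 9; l runs 3, 5, 7; u runs 1, 2, 3 — each is linear in n (n = 1, 2, …).
Setting n = 5 gives 10, 15, 15, 11, 5 characters in each block.

zzzzzzzzzzeeeeeeeeeeeeeeevvvvvvvvvvvvvvvllllllllllluuuuu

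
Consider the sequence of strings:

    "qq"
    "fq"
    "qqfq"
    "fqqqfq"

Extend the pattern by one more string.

This is a Fibonacci-style word recurrence s(k) = s(k−2)·s(k−1): e.g. qq·fq = qqfq.
So term 5 is qqfq·fqqqfq.

qqfqfqqqfq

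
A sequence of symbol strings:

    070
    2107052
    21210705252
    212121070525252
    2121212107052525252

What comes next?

Each term wraps the previous one in 21 on the left and 52 on the right.
Applying this once more to 2121212107052525252:

21212121210705252525252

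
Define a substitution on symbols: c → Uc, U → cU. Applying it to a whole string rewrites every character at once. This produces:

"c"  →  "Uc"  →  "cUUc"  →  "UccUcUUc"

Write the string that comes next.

cUUcUccUUccUcUUc

Apply φ to UccUcUUc symbol by symbol: U→cU, c→Uc, c→Uc, U→cU, c→Uc, U→cU, U→cU, c→Uc; joined: cU Uc Uc cU Uc cU cU Uc.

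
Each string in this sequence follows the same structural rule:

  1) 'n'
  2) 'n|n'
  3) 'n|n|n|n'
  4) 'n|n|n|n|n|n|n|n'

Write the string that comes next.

Each string is two copies of the previous one joined by '|'.
Doubling n|n|n|n|n|n|n|n with '|' between the halves:

n|n|n|n|n|n|n|n|n|n|n|n|n|n|n|n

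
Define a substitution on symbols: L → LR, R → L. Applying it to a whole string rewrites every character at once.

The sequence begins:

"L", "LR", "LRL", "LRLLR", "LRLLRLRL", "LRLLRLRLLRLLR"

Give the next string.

Rewriting the 13 symbols of LRLLRLRLLRLLR one by one yields LR L LR LR L LR L LR LR L LR LR L; concatenated:

LRLLRLRLLRLLRLRLLRLRL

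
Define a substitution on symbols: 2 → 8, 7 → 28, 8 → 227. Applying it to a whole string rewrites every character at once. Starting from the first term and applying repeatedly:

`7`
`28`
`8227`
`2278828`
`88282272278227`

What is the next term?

2272278227882888282278828

Replace each of the 14 characters of 88282272278227 in place — 227 227 8 227 8 8 28 8 8 28 227 8 8 28 — and concatenate.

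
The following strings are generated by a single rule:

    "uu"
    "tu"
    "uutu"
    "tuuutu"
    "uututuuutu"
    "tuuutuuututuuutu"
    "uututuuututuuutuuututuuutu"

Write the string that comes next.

From term 3 onward, concatenate the second-to-last term with the last: uu·tu = uutu, tu·uutu = tuuutu, …
So term 8 is tuuutuuututuuutu·uututuuututuuutuuututuuutu.

tuuutuuututuuutuuututuuututuuutuuututuuutu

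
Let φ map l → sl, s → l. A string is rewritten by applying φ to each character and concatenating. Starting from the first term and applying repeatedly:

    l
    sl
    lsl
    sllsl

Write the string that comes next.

lslsllsl

Apply φ to sllsl symbol by symbol: s→l, l→sl, l→sl, s→l, l→sl; joined: l sl sl l sl.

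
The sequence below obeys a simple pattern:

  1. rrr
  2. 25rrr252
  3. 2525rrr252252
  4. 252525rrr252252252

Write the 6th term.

s(k+1) = 25·s(k)·252, so each term gains 25 as a prefix and 252 as a suffix.
From 252525rrr252252252, 2 further steps: 252525rrr252252252 → 25252525rrr252252252252 → (answer).

2525252525rrr252252252252252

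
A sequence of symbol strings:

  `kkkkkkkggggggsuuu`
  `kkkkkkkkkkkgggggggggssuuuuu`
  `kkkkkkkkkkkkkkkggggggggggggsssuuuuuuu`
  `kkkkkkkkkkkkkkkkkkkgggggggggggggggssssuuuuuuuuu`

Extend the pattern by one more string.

kkkkkkkkkkkkkkkkkkkkkkkggggggggggggggggggsssssuuuuuuuuuuu

Reading off run lengths: k runs 7, 11, 15, 19; g runs 6, 9, 12, 15; s runs 1, 2, 3, 4; u runs 3, 5, 7, 9 — each is linear in n, where the shown terms are n = 2, 3, 4, 5.
At n = 6 the blocks have lengths 23, 18, 5, 11.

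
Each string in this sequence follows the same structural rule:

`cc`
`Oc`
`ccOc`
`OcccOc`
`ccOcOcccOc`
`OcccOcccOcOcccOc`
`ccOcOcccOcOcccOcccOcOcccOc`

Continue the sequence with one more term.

OcccOcccOcOcccOcccOcOcccOcOcccOcccOcOcccOc

This is a Fibonacci-style word recurrence s(k) = s(k−2)·s(k−1): e.g. cc·Oc = ccOc.
The next term joins OcccOcccOcOcccOc and ccOcOcccOcOcccOcccOcOcccOc.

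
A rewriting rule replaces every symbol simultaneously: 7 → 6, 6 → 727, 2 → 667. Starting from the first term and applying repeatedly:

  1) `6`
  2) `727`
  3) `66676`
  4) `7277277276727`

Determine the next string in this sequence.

Rewriting the 13 symbols of 7277277276727 one by one yields 6 667 6 6 667 6 6 667 6 727 6 667 6; concatenated:

66676666766667672766676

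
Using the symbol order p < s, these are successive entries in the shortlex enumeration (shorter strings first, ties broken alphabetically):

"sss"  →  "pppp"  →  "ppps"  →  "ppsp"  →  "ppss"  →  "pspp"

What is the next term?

Find the rightmost character of pspp below s, bump it to the next letter, and reset everything to its right to p.

psps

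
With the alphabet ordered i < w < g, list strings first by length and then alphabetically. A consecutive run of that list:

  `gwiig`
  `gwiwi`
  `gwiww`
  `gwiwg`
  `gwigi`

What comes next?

Treat gwigi as a base-3 numeral over the given alphabet and add one, carrying through any trailing g's.

gwigw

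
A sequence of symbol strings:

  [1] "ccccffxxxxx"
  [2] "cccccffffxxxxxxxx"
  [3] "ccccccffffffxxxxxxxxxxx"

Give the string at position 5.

Reading off run lengths: c runs 4, 5, 6; f runs 2, 4, 6; x runs 5, 8, 11 — each is linear in n (n = 1, 2, …).
At n = 5 the blocks have lengths 8, 10, 17.

ccccccccffffffffffxxxxxxxxxxxxxxxxx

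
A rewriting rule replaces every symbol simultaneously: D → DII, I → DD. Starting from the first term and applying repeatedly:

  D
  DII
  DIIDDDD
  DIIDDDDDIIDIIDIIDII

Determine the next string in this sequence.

DIIDDDDDIIDIIDIIDIIDIIDDDDDIIDDDDDIIDDDDDIIDDDD

Replace each of the 19 characters of DIIDDDDDIIDIIDIIDII in place — DII DD DD DII DII DII DII DII DD DD DII DD DD DII DD DD DII DD DD — and concatenate.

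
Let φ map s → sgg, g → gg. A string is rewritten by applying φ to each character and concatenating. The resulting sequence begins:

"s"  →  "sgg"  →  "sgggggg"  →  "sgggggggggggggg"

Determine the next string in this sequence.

Applying the rule to each of the 15 symbols of sgggggggggggggg gives the pieces sgg gg gg gg gg gg gg gg gg gg gg gg gg gg gg, which concatenate to the answer.

sgggggggggggggggggggggggggggggg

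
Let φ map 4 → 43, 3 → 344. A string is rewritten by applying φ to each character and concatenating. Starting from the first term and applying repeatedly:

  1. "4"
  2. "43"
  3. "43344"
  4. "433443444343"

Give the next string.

Rewriting each symbol of 433443444343: 4→43, 3→344, 3→344, 4→43, 4→43, 3→344, 4→43, 4→43, 4→43, 3→344, 4→43, 3→344, which concatenates to 43 344 344 43 43 344 43 43 43 344 43 344.

43344344434334443434334443344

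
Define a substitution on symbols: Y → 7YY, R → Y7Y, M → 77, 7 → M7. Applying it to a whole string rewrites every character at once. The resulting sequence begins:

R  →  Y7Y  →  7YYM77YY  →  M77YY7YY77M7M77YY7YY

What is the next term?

77M7M77YY7YYM77YY7YYM7M777M777M7M77YY7YYM77YY7YY

φ(M77YY7YY77M7M77YY7YY) expands symbol-by-symbol to 77 M7 M7 7YY 7YY M7 7YY 7YY M7 M7 77 M7 77 M7 M7 7YY 7YY M7 7YY 7YY; joining the 20 pieces gives the next term.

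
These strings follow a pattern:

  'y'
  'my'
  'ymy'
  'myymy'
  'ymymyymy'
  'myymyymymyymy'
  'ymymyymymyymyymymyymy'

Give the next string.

Each term (from the third on) is the two preceding terms concatenated in order: term 3 = y·my = ymy.
So term 8 is myymyymymyymy·ymymyymymyymyymymyymy.

myymyymymyymyymymyymymyymyymymyymy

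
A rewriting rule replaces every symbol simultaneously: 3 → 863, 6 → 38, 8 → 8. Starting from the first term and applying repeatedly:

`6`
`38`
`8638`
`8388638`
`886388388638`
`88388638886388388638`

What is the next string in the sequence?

Rewriting the 20 symbols of 88388638886388388638 one by one yields 8 8 863 8 8 38 863 8 8 8 38 863 8 8 863 8 8 38 863 8; concatenated:

888638838863888388638886388388638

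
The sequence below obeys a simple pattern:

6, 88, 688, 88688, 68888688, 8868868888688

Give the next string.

688886888868868888688

Each term (from the third on) is the two preceding terms concatenated in order: term 3 = 6·88 = 688.
Continuing: 68888688 · 8868868888688 gives term 7.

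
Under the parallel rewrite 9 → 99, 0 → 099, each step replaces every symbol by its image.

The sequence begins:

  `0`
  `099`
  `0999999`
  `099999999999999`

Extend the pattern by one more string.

Rewriting the 15 symbols of 099999999999999 one by one yields 099 99 99 99 99 99 99 99 99 99 99 99 99 99 99; concatenated:

0999999999999999999999999999999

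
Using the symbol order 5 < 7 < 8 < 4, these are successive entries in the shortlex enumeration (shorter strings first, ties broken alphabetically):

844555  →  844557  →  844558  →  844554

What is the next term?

844575

Treat 844554 as a base-4 numeral over the given alphabet and add one, carrying through any trailing 4's.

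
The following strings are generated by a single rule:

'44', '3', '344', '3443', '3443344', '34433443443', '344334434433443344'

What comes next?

34433443443344334434433443443

This is a Fibonacci-style word recurrence s(k) = s(k−1)·s(k−2): e.g. 3·44 = 344.
The next term joins 344334434433443344 and 34433443443.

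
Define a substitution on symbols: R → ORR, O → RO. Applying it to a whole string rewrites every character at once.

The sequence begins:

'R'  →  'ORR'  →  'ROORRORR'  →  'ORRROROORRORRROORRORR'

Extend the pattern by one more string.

Replace each of the 21 characters of ORRROROORRORRROORRORR in place — RO ORR ORR ORR RO ORR RO RO ORR ORR RO ORR ORR ORR RO RO ORR ORR RO ORR ORR — and concatenate.

ROORRORRORRROORRROROORRORRROORRORRORRROROORRORRROORRORR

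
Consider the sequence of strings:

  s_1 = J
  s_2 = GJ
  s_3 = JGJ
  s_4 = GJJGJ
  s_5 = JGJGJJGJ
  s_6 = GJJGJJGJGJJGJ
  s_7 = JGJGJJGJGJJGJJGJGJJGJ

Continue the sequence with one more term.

From term 3 onward, concatenate the second-to-last term with the last: J·GJ = JGJ, GJ·JGJ = GJJGJ, …
The next term joins GJJGJJGJGJJGJ and JGJGJJGJGJJGJJGJGJJGJ.

GJJGJJGJGJJGJJGJGJJGJGJJGJJGJGJJGJ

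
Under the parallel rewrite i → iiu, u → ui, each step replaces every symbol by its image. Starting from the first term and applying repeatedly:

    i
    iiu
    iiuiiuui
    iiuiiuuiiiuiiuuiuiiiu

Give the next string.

Replace each of the 21 characters of iiuiiuuiiiuiiuuiuiiiu in place — iiu iiu ui iiu iiu ui ui iiu iiu iiu ui iiu iiu ui ui iiu ui iiu iiu iiu ui — and concatenate.

iiuiiuuiiiuiiuuiuiiiuiiuiiuuiiiuiiuuiuiiiuuiiiuiiuiiuui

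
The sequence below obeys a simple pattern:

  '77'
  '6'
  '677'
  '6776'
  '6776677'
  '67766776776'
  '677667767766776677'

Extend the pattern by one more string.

This is a Fibonacci-style word recurrence s(k) = s(k−1)·s(k−2): e.g. 6·77 = 677.
The next term joins 677667767766776677 and 67766776776.

67766776776677667767766776776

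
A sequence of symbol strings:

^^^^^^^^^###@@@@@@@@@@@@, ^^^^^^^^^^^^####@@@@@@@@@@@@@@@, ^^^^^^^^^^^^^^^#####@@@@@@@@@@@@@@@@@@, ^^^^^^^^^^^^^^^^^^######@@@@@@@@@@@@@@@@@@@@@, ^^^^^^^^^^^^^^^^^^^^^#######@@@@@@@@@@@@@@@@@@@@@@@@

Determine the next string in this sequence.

The n-th term is 3n ^'s then n #'s then 3n+3 @'s, where the shown terms are n = 3, 4, 5, 6, 7.
Setting n = 8 gives 24, 8, 27 characters in each block.

^^^^^^^^^^^^^^^^^^^^^^^^########@@@@@@@@@@@@@@@@@@@@@@@@@@@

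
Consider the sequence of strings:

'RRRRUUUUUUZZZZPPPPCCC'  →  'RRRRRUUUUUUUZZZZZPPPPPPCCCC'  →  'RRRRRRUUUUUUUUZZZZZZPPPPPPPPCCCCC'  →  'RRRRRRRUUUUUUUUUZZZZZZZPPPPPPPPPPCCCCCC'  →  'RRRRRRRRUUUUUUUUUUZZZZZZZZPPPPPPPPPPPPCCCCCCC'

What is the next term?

RRRRRRRRRUUUUUUUUUUUZZZZZZZZZPPPPPPPPPPPPPPCCCCCCCC

Reading off run lengths: R runs 4, 5, 6, 7, 8; U runs 6, 7, 8, 9, 10; Z runs 4, 5, 6, 7, 8; P runs 4, 6, 8, 10, 12; C runs 3, 4, 5, 6, 7 — each is linear in n, where the shown terms are n = 3, 4, 5, 6, 7.
Setting n = 8 gives 9, 11, 9, 14, 8 characters in each block.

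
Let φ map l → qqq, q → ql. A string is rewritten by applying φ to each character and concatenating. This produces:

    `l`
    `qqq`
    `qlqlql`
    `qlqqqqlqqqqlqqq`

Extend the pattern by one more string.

Rewriting the 15 symbols of qlqqqqlqqqqlqqq one by one yields ql qqq ql ql ql ql qqq ql ql ql ql qqq ql ql ql; concatenated:

qlqqqqlqlqlqlqqqqlqlqlqlqqqqlqlql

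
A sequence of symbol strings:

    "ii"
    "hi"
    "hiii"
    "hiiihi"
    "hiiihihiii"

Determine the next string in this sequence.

hiiihihiiihiiihi

This is a Fibonacci-style word recurrence s(k) = s(k−1)·s(k−2): e.g. hi·ii = hiii.
Continuing: hiiihihiii · hiiihi gives term 6.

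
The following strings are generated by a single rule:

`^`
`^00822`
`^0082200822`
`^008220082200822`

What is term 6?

^0082200822008220082200822

The strings grow by a fixed suffix 00822 each time.
From ^008220082200822, 2 further steps: ^008220082200822 → ^00822008220082200822 → (answer).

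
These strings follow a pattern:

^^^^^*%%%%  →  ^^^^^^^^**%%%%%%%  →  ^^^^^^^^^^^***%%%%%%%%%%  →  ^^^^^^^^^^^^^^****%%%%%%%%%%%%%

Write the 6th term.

The n-th term is 3n+2 ^'s then n *'s then 3n+1 %'s (n = 1, 2, …).
Setting n = 6 gives 20, 6, 19 characters in each block.

^^^^^^^^^^^^^^^^^^^^******%%%%%%%%%%%%%%%%%%%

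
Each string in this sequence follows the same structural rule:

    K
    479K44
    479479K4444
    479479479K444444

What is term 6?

479479479479479K4444444444

Each term wraps the previous one in 479 on the left and 44 on the right.
From 479479479K444444, 2 further steps: 479479479K444444 → 479479479479K44444444 → (answer).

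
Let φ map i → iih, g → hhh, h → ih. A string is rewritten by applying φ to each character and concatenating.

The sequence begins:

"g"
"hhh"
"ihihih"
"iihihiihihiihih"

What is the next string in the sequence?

iihiihihiihihiihiihihiihihiihiihihiihih

φ(iihihiihihiihih) expands symbol-by-symbol to iih iih ih iih ih iih iih ih iih ih iih iih ih iih ih; joining the 15 pieces gives the next term.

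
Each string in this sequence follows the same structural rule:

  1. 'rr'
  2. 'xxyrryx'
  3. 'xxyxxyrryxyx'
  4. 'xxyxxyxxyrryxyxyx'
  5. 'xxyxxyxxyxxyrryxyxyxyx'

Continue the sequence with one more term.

Each term wraps the previous one in xxy on the left and yx on the right.
One more step from xxyxxyxxyxxyrryxyxyxyx gives the answer.

xxyxxyxxyxxyxxyrryxyxyxyxyx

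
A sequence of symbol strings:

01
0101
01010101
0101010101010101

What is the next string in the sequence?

Each string is two copies of the previous one concatenated.
Doubling 0101010101010101:

01010101010101010101010101010101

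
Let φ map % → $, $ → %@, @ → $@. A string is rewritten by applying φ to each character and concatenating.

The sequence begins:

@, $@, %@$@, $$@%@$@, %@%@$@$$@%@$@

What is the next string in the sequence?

Replace each of the 13 characters of %@%@$@$$@%@$@ in place — $ $@ $ $@ %@ $@ %@ %@ $@ $ $@ %@ $@ — and concatenate.

$$@$$@%@$@%@%@$@$$@%@$@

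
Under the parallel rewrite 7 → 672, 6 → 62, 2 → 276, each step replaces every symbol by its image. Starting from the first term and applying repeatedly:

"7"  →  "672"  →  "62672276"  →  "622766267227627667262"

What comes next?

φ(622766267227627667262) expands symbol-by-symbol to 62 276 276 672 62 62 276 62 672 276 276 672 62 276 672 62 62 672 276 62 276; joining the 21 pieces gives the next term.

6227627667262622766267227627667262276672626267227662276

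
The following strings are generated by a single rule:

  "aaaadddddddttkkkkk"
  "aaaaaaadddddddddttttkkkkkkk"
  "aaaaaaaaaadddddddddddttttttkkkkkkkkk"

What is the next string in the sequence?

Each string has the form a^{3n-2} d^{2n+3} t^{2n-2} k^{2n+1}, where the shown terms are n = 2, 3, 4.
At n = 5 the blocks have lengths 13, 13, 8, 11.

aaaaaaaaaaaaadddddddddddddttttttttkkkkkkkkkkk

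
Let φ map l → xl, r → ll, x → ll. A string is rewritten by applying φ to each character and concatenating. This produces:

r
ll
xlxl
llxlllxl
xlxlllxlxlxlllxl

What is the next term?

Replace each of the 16 characters of xlxlllxlxlxlllxl in place — ll xl ll xl xl xl ll xl ll xl ll xl xl xl ll xl — and concatenate.

llxlllxlxlxlllxlllxlllxlxlxlllxl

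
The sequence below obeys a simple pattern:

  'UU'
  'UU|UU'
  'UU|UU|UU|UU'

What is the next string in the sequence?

Every step duplicates the string with '|' between the halves.
One more doubling of UU|UU|UU|UU gives the answer.

UU|UU|UU|UU|UU|UU|UU|UU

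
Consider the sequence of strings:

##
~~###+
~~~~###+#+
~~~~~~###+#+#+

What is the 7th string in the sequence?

~~~~~~~~~~~~###+#+#+#+#+#+

Each term wraps the previous one in ~~ on the left and #+ on the right.
From ~~~~~~###+#+#+, 3 further steps: ~~~~~~###+#+#+ → ~~~~~~~~###+#+#+#+ → ~~~~~~~~~~###+#+#+#+#+ → (answer).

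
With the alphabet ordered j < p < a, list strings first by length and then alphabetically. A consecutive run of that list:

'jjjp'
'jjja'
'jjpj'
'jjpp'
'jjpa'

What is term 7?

jjap

Stepping forward 2 times from jjpa: jjpa → jjaj, then the target.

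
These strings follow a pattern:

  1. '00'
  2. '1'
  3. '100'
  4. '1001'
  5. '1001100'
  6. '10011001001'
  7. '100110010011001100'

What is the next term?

Each term (from the third on) is the previous term followed by the one before it: term 3 = 1·00 = 100.
So term 8 is 100110010011001100·10011001001.

10011001001100110010011001001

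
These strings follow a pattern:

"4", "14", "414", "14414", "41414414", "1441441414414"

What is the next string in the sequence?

This is a Fibonacci-style word recurrence s(k) = s(k−2)·s(k−1): e.g. 4·14 = 414.
Continuing: 41414414 · 1441441414414 gives term 7.

414144141441441414414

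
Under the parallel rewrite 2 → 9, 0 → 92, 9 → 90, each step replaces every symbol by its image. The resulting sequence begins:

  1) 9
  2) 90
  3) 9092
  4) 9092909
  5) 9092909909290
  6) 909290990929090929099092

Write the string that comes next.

Replace each of the 24 characters of 909290990929090929099092 in place — 90 92 90 9 90 92 90 90 92 90 9 90 92 90 92 90 9 90 92 90 90 92 90 9 — and concatenate.

90929099092909092909909290929099092909092909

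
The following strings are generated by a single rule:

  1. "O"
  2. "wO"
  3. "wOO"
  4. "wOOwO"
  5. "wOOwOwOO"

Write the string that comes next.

wOOwOwOOwOOwO

Each term (from the third on) is the previous term followed by the one before it: term 3 = wO·O = wOO.
The next term joins wOOwOwOO and wOOwO.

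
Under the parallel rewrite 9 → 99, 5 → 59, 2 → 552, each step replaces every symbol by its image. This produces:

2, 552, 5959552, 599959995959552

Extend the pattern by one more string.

5999999959999999599959995959552

φ(599959995959552) expands symbol-by-symbol to 59 99 99 99 59 99 99 99 59 99 59 99 59 59 552; joining the 15 pieces gives the next term.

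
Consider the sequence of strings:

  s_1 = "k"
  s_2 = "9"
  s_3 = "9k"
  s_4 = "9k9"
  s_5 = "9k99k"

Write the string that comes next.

Each term (from the third on) is the previous term followed by the one before it: term 3 = 9·k = 9k.
Continuing: 9k99k · 9k9 gives term 6.

9k99k9k9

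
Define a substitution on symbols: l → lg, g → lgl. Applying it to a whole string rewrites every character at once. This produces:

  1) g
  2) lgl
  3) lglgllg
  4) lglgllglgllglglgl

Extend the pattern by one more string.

lglgllglgllglglgllglgllglglgllglgllglgllg

φ(lglgllglgllglglgl) expands symbol-by-symbol to lg lgl lg lgl lg lg lgl lg lgl lg lg lgl lg lgl lg lgl lg; joining the 17 pieces gives the next term.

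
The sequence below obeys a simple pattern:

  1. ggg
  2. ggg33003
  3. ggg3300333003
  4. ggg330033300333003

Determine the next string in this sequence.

Every step adds 33003 to the end: s(k+1) = s(k)·33003.
Applying this once more to ggg330033300333003:

ggg33003330033300333003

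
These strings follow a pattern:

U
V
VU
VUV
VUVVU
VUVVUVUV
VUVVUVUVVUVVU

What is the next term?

VUVVUVUVVUVVUVUVVUVUV

From term 3 onward, concatenate the last term with the second-to-last: V·U = VU, VU·V = VUV, …
So term 8 is VUVVUVUVVUVVU·VUVVUVUV.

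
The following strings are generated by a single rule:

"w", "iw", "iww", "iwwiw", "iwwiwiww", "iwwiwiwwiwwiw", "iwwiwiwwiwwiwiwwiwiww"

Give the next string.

From term 3 onward, concatenate the last term with the second-to-last: iw·w = iww, iww·iw = iwwiw, …
The next term joins iwwiwiwwiwwiwiwwiwiww and iwwiwiwwiwwiw.

iwwiwiwwiwwiwiwwiwiwwiwwiwiwwiwwiw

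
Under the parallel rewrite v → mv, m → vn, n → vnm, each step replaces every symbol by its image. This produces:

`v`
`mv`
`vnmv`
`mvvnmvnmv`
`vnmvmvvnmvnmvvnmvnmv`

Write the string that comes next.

Applying the rule to each of the 20 symbols of vnmvmvvnmvnmvvnmvnmv gives the pieces mv vnm vn mv vn mv mv vnm vn mv vnm vn mv mv vnm vn mv vnm vn mv, which concatenate to the answer.

mvvnmvnmvvnmvmvvnmvnmvvnmvnmvmvvnmvnmvvnmvnmv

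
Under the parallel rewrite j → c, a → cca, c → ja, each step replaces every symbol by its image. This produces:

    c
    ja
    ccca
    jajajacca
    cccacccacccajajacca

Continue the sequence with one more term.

φ(cccacccacccajajacca) expands symbol-by-symbol to ja ja ja cca ja ja ja cca ja ja ja cca c cca c cca ja ja cca; joining the 19 pieces gives the next term.

jajajaccajajajaccajajajaccacccacccajajacca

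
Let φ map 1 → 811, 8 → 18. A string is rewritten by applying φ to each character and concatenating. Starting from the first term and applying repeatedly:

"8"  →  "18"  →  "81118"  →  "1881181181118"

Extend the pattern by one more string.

Applying the rule to each of the 13 symbols of 1881181181118 gives the pieces 811 18 18 811 811 18 811 811 18 811 811 811 18, which concatenate to the answer.

8111818811811188118111881181181118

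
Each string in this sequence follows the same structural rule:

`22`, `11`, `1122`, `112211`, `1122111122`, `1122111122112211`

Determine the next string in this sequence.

11221111221122111122111122

This is a Fibonacci-style word recurrence s(k) = s(k−1)·s(k−2): e.g. 11·22 = 1122.
Continuing: 1122111122112211 · 1122111122 gives term 7.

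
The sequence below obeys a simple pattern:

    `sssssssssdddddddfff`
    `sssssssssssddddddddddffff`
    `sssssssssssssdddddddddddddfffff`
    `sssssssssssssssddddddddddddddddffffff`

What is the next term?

sssssssssssssssssdddddddddddddddddddfffffff

Each string has the form s^{2n+3} d^{3n-2} f^{n}, where the shown terms are n = 3, 4, 5, 6.
At n = 7 the blocks have lengths 17, 19, 7.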